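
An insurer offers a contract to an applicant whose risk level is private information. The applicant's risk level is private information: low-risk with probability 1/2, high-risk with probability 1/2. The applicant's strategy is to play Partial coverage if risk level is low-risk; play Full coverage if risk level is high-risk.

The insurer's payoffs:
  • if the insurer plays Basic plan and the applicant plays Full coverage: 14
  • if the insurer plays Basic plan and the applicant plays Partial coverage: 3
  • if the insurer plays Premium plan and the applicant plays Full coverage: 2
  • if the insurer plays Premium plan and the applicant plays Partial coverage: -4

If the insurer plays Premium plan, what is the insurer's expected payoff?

E[Premium plan] = 1/2·(-4) + 1/2·2 = (-2) + 1 = -1

-1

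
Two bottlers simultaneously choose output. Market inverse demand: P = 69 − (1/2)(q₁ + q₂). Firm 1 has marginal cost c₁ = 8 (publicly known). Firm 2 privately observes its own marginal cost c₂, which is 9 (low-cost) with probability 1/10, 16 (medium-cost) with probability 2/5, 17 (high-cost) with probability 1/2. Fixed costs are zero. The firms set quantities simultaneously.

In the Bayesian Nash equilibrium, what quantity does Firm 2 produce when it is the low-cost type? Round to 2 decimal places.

37.07

Type-c best response for Firm 2: q₂(c) = (69 − c) − q₁/2.
Firm 1 maximizes expected profit; its first-order condition is 69 − q₁ − (1/2)E[q₂] − 8 = 0.
Substituting E[q₂] and solving: E[c₂] = 15.8, so q₁ = (69 − 2·8 + 15.8)/(3/2) = 45.8667.
q₂(low-cost) = (69 − 9 − (1/2)·45.8667) = 37.0667.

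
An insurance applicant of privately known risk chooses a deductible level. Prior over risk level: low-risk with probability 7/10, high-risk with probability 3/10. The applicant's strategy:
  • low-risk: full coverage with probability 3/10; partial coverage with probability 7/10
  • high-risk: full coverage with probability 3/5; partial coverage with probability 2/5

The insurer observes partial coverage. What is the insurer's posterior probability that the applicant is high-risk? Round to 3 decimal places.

Apply Bayes' rule using the sender's strategy as the likelihood.
P(partial coverage) = (7/10)·(7/10) + (3/10)·(2/5) = 61/100
P(high-risk | partial coverage) = ((3/10)·(2/5)) / (61/100) = (3/25) / (61/100) = 12/61

0.197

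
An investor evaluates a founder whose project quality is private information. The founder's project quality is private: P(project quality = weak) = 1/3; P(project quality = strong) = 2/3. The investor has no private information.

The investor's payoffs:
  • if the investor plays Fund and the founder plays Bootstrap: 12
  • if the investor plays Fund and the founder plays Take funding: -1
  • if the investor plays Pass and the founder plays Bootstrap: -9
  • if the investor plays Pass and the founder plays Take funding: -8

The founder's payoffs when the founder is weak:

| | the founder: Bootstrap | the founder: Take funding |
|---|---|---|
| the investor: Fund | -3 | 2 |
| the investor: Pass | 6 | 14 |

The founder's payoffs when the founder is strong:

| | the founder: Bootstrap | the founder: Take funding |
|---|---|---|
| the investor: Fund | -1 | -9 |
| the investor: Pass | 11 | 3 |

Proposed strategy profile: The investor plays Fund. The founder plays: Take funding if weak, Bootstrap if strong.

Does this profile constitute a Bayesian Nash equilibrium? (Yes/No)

The investor plays Fund: E[Fund] = 1/3·(-1) + 2/3·(12) = 23/3; E[Pass] = -26/3. Best-responding. ✓
The founder (project quality weak), facing Fund: Bootstrap gives -3, Take funding gives 2. Proposed Take funding is best. ✓
The founder (project quality strong), facing Fund: Bootstrap gives -1, Take funding gives -9. Proposed Bootstrap is best. ✓

Yes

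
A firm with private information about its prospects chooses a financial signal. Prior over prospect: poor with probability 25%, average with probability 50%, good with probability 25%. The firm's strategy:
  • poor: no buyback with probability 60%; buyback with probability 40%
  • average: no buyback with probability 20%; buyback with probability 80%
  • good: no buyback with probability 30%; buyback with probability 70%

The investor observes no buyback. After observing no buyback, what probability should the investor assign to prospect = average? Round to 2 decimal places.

P(no buyback) = 0.25·0.6 + 0.5·0.2 + 0.25·0.3 = 0.325
P(average | no buyback) = (0.5·0.2) / 0.325 = 0.1 / 0.325 = 0.307692

0.31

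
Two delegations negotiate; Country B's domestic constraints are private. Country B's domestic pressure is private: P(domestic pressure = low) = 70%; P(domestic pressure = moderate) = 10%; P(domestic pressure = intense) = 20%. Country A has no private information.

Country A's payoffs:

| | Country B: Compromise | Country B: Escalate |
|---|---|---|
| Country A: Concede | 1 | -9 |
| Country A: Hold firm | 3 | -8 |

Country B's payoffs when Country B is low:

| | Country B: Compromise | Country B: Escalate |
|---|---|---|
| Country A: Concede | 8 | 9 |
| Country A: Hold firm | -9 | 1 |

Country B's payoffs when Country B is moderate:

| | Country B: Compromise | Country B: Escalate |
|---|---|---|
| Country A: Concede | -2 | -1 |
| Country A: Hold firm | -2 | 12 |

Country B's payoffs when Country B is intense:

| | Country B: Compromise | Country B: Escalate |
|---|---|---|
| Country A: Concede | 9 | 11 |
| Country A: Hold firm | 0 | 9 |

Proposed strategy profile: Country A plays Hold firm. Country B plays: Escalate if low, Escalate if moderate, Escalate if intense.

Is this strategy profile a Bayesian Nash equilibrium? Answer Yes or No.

Yes

Country A plays Hold firm: E[Hold firm] = 0.7·(-8) + 0.1·(-8) + 0.2·(-8) = -8; E[Concede] = -9. Best-responding. ✓
Country B (domestic pressure low), facing Hold firm: Compromise gives -9, Escalate gives 1. Proposed Escalate is best. ✓
Country B (domestic pressure moderate), facing Hold firm: Compromise gives -2, Escalate gives 12. Proposed Escalate is best. ✓
Country B (domestic pressure intense), facing Hold firm: Compromise gives 0, Escalate gives 9. Proposed Escalate is best. ✓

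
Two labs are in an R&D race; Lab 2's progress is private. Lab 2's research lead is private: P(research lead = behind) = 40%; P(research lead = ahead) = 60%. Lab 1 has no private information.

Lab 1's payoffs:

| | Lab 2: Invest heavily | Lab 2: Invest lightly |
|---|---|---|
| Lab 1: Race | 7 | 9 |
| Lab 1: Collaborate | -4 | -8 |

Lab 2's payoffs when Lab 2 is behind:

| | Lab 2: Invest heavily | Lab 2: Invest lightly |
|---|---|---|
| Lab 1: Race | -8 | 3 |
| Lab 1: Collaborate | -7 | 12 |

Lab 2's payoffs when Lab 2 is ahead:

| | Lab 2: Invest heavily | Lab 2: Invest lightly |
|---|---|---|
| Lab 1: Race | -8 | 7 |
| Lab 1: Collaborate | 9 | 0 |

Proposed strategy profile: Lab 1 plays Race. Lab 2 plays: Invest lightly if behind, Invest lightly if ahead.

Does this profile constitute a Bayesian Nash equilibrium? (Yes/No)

Yes

A profile is a BNE iff every type of every player is best-responding given beliefs about the other side.
Lab 1 plays Race: E[Race] = 0.4·(9) + 0.6·(9) = 9; E[Collaborate] = -8. Best-responding. ✓
Lab 2 (research lead behind), facing Race: Invest heavily gives -8, Invest lightly gives 3. Proposed Invest lightly is best. ✓
Lab 2 (research lead ahead), facing Race: Invest heavily gives -8, Invest lightly gives 7. Proposed Invest lightly is best. ✓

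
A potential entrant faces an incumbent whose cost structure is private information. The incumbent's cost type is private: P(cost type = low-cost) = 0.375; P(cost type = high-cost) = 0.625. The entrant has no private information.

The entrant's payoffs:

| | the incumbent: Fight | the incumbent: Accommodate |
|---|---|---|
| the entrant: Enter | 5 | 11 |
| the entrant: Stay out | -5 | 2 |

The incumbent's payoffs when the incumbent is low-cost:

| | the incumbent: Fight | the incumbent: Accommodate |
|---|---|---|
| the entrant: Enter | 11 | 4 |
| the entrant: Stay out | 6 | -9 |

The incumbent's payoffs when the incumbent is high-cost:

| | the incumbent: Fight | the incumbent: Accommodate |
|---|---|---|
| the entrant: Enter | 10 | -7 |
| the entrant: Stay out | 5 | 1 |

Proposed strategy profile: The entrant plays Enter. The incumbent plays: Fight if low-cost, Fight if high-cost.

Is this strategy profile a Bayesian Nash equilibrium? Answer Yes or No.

The entrant plays Enter: E[Enter] = 0.375·(5) + 0.625·(5) = 5; E[Stay out] = -5. Best-responding. ✓
The incumbent (cost type low-cost), facing Enter: Fight gives 11, Accommodate gives 4. Proposed Fight is best. ✓
The incumbent (cost type high-cost), facing Enter: Fight gives 10, Accommodate gives -7. Proposed Fight is best. ✓

Yes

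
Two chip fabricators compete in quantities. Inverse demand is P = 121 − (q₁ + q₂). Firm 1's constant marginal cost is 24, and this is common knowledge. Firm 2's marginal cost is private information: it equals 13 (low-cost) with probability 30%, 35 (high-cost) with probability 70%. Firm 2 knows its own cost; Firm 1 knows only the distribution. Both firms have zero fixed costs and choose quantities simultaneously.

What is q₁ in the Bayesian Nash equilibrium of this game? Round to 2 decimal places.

Type-c best response for Firm 2: q₂(c) = (121 − c)/2 − q₁/2.
Firm 1 maximizes expected profit; its first-order condition is 121 − 2q₁ − E[q₂] − 24 = 0.
Substituting E[q₂] and solving: E[c₂] = 28.4, so q₁ = (121 − 2·24 + 28.4)/3 = 33.8.

33.80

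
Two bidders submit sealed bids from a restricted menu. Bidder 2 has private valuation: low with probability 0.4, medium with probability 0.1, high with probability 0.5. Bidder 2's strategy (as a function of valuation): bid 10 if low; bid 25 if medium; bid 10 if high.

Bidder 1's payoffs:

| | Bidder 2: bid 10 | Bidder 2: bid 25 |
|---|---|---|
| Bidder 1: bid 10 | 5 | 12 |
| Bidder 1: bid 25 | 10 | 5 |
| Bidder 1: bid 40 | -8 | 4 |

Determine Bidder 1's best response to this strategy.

bid 25

E[bid 10] = 0.4·(5) + 0.1·(12) + 0.5·(5) = 5.7
E[bid 25] = 0.4·(10) + 0.1·(5) + 0.5·(10) = 9.5
E[bid 40] = 0.4·(-8) + 0.1·(4) + 0.5·(-8) = -6.8
Best response: bid 25 (9.5 is the largest).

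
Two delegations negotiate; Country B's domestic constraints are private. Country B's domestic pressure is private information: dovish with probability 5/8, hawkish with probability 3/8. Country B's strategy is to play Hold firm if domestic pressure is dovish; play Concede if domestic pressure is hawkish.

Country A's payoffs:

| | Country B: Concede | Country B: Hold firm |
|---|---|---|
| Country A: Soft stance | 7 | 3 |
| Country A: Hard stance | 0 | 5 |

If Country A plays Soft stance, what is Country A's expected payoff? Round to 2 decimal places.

E[Soft stance] = 5/8·3 + 3/8·7 = 15/8 + 21/8 = 9/2

4.50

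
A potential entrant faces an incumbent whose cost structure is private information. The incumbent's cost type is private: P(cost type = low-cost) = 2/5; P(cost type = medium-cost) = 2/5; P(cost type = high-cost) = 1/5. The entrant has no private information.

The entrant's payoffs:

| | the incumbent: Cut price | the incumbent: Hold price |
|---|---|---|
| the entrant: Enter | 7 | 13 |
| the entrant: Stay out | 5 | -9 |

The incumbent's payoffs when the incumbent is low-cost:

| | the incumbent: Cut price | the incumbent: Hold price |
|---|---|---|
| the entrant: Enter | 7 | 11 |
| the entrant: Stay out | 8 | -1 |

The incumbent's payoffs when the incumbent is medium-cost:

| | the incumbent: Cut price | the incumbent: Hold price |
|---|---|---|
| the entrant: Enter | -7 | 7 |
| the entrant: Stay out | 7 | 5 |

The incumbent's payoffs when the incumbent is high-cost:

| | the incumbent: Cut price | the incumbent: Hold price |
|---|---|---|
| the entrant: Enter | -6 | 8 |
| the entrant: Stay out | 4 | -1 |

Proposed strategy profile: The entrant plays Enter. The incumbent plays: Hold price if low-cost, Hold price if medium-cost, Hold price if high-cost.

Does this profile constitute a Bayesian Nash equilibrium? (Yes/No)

The entrant plays Enter: E[Enter] = 2/5·(13) + 2/5·(13) + 1/5·(13) = 13; E[Stay out] = -9. Best-responding. ✓
The incumbent (cost type low-cost), facing Enter: Cut price gives 7, Hold price gives 11. Proposed Hold price is best. ✓
The incumbent (cost type medium-cost), facing Enter: Cut price gives -7, Hold price gives 7. Proposed Hold price is best. ✓
The incumbent (cost type high-cost), facing Enter: Cut price gives -6, Hold price gives 8. Proposed Hold price is best. ✓

Yes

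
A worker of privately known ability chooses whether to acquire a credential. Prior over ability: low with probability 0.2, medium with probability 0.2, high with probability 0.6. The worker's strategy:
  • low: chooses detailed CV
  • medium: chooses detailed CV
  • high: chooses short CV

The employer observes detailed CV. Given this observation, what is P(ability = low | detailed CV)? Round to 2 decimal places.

0.50

P(detailed CV) = 0.2·1 + 0.2·1 + 0.6·0 = 0.4
P(low | detailed CV) = (0.2·1) / 0.4 = 0.2 / 0.4 = 0.5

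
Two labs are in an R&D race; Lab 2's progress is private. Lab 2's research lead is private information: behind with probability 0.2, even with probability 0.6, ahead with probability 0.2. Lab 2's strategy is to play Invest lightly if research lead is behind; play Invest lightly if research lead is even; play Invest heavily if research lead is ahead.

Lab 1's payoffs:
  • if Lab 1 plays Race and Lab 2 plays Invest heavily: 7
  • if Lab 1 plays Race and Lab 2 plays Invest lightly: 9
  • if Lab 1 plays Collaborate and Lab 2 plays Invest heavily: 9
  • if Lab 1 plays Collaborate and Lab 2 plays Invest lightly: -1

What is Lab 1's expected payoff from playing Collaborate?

Take the expectation over Lab 2's research lead, weighting each type's action by its prior probability.
E[Collaborate] = 0.2·(-1) + 0.6·(-1) + 0.2·9 = (-0.2) + (-0.6) + 1.8 = 1

1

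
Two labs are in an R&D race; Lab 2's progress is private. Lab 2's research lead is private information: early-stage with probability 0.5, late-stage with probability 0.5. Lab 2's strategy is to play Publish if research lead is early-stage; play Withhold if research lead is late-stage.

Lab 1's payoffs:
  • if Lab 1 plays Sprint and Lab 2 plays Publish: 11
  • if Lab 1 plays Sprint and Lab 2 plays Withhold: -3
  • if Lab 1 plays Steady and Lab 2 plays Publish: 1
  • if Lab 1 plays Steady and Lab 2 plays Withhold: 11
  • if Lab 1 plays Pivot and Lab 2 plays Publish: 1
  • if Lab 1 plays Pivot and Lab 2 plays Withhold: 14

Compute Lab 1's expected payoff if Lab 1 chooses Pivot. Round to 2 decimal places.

E[Pivot] = 0.5·1 + 0.5·14 = 0.5 + 7 = 7.5

7.50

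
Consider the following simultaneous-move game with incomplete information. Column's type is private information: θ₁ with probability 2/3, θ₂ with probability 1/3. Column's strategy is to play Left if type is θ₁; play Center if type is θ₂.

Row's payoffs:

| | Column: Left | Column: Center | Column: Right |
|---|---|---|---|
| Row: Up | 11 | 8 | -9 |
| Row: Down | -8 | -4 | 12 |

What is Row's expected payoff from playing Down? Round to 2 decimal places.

-6.67

E[Down] = 2/3·(-8) + 1/3·(-4) = (-16/3) + (-4/3) = -20/3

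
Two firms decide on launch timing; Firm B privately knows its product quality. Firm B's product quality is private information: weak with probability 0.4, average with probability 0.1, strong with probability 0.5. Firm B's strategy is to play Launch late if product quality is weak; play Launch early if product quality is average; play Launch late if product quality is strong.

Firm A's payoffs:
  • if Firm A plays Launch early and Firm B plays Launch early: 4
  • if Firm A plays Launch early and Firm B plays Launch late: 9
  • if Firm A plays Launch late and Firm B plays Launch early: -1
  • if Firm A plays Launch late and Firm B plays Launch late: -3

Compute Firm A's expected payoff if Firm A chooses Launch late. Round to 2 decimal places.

E[Launch late] = 0.4·(-3) + 0.1·(-1) + 0.5·(-3) = (-1.2) + (-0.1) + (-1.5) = -2.8

-2.80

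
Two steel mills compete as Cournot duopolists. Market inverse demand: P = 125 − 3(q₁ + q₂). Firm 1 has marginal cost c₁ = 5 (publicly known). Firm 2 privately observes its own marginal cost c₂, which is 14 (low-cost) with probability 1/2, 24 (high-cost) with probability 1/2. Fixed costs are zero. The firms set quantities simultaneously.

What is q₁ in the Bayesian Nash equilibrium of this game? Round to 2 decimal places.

14.89

Type-c best response for Firm 2: q₂(c) = (125 − c)/6 − q₁/2.
Firm 1 maximizes expected profit; its first-order condition is 125 − 6q₁ − 3E[q₂] − 5 = 0.
Substituting E[q₂] and solving: E[c₂] = 19, so q₁ = (125 − 2·5 + 19)/9 = 14.8889.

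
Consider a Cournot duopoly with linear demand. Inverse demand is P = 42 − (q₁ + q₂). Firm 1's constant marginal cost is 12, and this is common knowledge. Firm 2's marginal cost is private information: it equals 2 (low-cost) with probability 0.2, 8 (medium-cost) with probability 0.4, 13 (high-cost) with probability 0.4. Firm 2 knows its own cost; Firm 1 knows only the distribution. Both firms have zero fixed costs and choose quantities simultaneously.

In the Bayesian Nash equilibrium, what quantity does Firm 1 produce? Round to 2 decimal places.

Each type of Firm 2 best-responds to q₁; Firm 1 best-responds to the expected q₂ over Firm 2's types.
Firm 2 with cost c maximizes (42 − (q₁+q₂) − c)·q₂, giving q₂(c) = (42 − c − q₁)/2.
E[c₂] = 0.2·2 + 0.4·8 + 0.4·13 = 8.8
Firm 1's FOC against E[q₂] yields q₁ = (42 − 2·12 + E[c₂])/3 = (42 − 24 + 8.8)/3 = 8.93333.

8.93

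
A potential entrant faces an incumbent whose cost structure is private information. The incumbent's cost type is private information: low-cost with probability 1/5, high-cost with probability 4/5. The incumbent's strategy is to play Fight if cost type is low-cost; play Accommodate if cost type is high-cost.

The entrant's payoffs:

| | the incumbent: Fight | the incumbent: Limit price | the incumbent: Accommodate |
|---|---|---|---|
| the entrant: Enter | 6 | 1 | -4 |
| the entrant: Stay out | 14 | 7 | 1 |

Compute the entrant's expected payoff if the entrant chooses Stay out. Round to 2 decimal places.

Take the expectation over the incumbent's cost type, weighting each type's action by its prior probability.
E[Stay out] = 1/5·14 + 4/5·1 = 14/5 + 4/5 = 18/5

3.60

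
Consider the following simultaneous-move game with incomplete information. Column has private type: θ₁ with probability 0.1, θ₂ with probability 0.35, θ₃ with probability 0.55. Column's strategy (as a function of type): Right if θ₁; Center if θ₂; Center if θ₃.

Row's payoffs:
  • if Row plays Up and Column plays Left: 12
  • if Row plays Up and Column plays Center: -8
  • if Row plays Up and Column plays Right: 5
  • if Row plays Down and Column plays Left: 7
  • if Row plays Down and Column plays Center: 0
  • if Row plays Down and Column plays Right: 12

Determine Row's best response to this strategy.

Down

Compute Row's expected payoff for each action, taking the expectation over Column's type.
E[Up] = 0.1·(5) + 0.35·(-8) + 0.55·(-8) = -6.7
E[Down] = 0.1·(12) + 0.35·(0) + 0.55·(0) = 1.2
Best response: Down (1.2 is the largest).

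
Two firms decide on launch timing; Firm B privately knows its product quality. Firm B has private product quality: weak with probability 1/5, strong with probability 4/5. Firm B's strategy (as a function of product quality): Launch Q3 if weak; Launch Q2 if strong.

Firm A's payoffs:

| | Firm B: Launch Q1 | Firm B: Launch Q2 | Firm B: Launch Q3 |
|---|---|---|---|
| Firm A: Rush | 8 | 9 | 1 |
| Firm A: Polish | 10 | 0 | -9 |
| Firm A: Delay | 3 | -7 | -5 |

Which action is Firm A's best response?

E[Rush] = 1/5·(1) + 4/5·(9) = 37/5
E[Polish] = 1/5·(-9) + 4/5·(0) = -9/5
E[Delay] = 1/5·(-5) + 4/5·(-7) = -33/5
Best response: Rush (37/5 is the largest).

Rush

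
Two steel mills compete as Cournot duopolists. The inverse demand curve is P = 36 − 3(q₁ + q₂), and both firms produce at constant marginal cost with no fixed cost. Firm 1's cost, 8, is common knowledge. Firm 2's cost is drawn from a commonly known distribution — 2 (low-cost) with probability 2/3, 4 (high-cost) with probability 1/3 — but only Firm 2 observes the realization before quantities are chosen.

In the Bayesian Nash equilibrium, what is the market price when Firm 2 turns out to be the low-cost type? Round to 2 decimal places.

Type-c best response for Firm 2: q₂(c) = (36 − c)/6 − q₁/2.
Firm 1 maximizes expected profit; its first-order condition is 36 − 6q₁ − 3E[q₂] − 8 = 0.
Substituting E[q₂] and solving: E[c₂] = 2.66667, so q₁ = (36 − 2·8 + 2.66667)/9 = 2.51852.
q₂(low-cost) = 4.40741, so P = 36 − 3·(2.51852 + 4.40741) = 15.2222.

15.22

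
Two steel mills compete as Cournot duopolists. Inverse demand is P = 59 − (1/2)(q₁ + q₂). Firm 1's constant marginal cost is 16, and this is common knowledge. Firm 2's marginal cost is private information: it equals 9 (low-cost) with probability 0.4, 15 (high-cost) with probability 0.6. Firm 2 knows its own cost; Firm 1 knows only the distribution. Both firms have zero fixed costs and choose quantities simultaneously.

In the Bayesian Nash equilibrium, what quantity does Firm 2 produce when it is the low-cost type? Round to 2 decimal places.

Type-c best response for Firm 2: q₂(c) = (59 − c) − q₁/2.
Firm 1 maximizes expected profit; its first-order condition is 59 − q₁ − (1/2)E[q₂] − 16 = 0.
Substituting E[q₂] and solving: E[c₂] = 12.6, so q₁ = (59 − 2·16 + 12.6)/(3/2) = 26.4.
q₂(low-cost) = (59 − 9 − (1/2)·26.4) = 36.8.

36.80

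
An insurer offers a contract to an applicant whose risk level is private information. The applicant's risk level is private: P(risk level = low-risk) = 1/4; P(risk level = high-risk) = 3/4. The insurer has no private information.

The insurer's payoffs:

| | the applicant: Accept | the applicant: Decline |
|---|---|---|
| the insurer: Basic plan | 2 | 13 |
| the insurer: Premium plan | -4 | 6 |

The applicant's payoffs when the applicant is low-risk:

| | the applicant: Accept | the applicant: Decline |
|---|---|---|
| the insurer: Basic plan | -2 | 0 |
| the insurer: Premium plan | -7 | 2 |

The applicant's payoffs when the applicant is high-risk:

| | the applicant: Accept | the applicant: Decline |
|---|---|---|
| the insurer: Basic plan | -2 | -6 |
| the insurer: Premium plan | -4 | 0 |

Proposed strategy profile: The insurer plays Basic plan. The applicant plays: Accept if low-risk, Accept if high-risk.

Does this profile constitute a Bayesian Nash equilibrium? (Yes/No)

The insurer plays Basic plan: E[Basic plan] = 1/4·(2) + 3/4·(2) = 2; E[Premium plan] = -4. Best-responding. ✓
The applicant (risk level low-risk), facing Basic plan: Accept gives -2, Decline gives 0. Proposed Accept is not best — profitable deviation exists. ✗
The applicant (risk level high-risk), facing Basic plan: Accept gives -2, Decline gives -6. Proposed Accept is best. ✓

No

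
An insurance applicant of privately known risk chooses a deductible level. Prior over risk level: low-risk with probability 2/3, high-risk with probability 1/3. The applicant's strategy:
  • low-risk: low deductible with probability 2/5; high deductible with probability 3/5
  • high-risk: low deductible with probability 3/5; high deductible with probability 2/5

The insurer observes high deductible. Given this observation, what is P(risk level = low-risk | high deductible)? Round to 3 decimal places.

P(high deductible) = (2/3)·(3/5) + (1/3)·(2/5) = 8/15
P(low-risk | high deductible) = ((2/3)·(3/5)) / (8/15) = (2/5) / (8/15) = 3/4

0.750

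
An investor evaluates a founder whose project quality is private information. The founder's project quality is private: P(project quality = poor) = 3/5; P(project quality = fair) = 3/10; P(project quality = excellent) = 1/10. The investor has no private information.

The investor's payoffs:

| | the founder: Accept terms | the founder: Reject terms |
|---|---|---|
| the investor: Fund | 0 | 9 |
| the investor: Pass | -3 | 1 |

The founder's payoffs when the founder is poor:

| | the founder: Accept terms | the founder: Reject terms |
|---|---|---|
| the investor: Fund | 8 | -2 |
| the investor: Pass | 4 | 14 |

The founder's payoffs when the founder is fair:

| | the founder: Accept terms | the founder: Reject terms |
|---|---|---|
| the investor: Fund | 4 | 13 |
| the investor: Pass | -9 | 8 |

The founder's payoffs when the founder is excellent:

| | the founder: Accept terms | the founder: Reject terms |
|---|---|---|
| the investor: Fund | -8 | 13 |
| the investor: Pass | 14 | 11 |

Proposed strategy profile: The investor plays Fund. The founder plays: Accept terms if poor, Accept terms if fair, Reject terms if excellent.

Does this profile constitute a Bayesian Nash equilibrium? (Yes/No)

The investor plays Fund: E[Fund] = 3/5·(0) + 3/10·(0) + 1/10·(9) = 9/10; E[Pass] = -13/5. Best-responding. ✓
The founder (project quality poor), facing Fund: Accept terms gives 8, Reject terms gives -2. Proposed Accept terms is best. ✓
The founder (project quality fair), facing Fund: Accept terms gives 4, Reject terms gives 13. Proposed Accept terms is not best — profitable deviation exists. ✗
The founder (project quality excellent), facing Fund: Accept terms gives -8, Reject terms gives 13. Proposed Reject terms is best. ✓

No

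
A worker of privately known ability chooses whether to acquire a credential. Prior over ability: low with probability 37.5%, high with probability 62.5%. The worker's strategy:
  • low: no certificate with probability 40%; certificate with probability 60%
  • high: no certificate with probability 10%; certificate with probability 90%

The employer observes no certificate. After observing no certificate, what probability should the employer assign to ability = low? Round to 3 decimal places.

0.706

P(no certificate) = 0.375·0.4 + 0.625·0.1 = 0.2125
P(low | no certificate) = (0.375·0.4) / 0.2125 = 0.15 / 0.2125 = 0.705882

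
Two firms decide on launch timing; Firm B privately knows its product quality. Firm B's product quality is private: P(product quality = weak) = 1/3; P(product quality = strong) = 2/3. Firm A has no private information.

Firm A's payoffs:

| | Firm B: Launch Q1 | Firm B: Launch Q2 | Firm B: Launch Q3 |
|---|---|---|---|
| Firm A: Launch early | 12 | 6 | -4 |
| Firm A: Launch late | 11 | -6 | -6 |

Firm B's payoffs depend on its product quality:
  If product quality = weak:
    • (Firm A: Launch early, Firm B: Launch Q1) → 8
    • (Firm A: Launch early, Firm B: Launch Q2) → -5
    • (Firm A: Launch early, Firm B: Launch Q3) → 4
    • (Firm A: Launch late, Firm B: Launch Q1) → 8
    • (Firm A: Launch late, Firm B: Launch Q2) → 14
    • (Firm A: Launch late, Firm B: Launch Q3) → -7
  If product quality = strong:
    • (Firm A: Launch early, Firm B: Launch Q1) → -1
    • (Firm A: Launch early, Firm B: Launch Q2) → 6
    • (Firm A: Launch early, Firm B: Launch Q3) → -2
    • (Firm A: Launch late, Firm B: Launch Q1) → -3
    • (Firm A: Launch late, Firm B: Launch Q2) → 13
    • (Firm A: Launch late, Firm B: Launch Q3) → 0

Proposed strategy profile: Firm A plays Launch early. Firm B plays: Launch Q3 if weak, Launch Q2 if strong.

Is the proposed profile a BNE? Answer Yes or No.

No

Firm A plays Launch early: E[Launch early] = 1/3·(-4) + 2/3·(6) = 8/3; E[Launch late] = -6. Best-responding. ✓
Firm B (product quality weak), facing Launch early: Launch Q1 gives 8, Launch Q2 gives -5, Launch Q3 gives 4. Proposed Launch Q3 is not best — profitable deviation exists. ✗
Firm B (product quality strong), facing Launch early: Launch Q1 gives -1, Launch Q2 gives 6, Launch Q3 gives -2. Proposed Launch Q2 is best. ✓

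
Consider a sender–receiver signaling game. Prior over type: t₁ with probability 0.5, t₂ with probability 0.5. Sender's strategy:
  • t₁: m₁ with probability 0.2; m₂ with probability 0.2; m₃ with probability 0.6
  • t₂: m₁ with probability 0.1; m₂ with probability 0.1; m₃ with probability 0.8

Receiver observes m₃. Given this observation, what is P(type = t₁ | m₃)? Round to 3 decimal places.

0.429

Apply Bayes' rule using the sender's strategy as the likelihood.
P(m₃) = 0.5·0.6 + 0.5·0.8 = 0.7
P(t₁ | m₃) = (0.5·0.6) / 0.7 = 0.3 / 0.7 = 0.428571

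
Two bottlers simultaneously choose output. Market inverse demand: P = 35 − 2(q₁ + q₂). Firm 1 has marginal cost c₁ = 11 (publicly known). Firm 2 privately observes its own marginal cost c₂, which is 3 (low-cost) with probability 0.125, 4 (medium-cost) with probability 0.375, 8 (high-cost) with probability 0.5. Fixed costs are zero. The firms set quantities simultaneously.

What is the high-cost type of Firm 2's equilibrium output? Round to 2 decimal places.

Type-c best response for Firm 2: q₂(c) = (35 − c)/4 − q₁/2.
Firm 1 maximizes expected profit; its first-order condition is 35 − 4q₁ − 2E[q₂] − 11 = 0.
Substituting E[q₂] and solving: E[c₂] = 5.875, so q₁ = (35 − 2·11 + 5.875)/6 = 3.14583.
q₂(high-cost) = (35 − 8 − 2·3.14583)/4 = 5.17708.

5.18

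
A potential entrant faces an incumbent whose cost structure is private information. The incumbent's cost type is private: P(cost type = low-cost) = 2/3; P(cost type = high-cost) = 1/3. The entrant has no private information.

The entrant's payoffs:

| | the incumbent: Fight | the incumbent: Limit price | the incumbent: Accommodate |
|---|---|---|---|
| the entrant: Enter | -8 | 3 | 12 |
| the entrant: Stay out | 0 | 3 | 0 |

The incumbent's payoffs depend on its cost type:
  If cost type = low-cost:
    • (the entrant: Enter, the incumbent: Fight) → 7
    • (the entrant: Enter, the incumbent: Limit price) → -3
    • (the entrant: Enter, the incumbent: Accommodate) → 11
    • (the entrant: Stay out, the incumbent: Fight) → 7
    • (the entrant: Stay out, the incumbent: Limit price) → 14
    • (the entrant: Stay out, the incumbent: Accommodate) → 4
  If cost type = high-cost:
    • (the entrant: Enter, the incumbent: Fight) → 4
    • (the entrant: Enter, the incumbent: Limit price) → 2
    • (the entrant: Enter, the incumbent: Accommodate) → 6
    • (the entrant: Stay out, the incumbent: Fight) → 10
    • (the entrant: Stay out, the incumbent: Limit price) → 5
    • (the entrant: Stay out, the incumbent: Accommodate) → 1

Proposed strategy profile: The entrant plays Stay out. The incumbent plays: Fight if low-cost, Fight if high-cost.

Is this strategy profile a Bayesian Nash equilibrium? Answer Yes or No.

The entrant plays Stay out: E[Stay out] = 2/3·(0) + 1/3·(0) = 0; E[Enter] = -8. Best-responding. ✓
The incumbent (cost type low-cost), facing Stay out: Fight gives 7, Limit price gives 14, Accommodate gives 4. Proposed Fight is not best — profitable deviation exists. ✗
The incumbent (cost type high-cost), facing Stay out: Fight gives 10, Limit price gives 5, Accommodate gives 1. Proposed Fight is best. ✓

No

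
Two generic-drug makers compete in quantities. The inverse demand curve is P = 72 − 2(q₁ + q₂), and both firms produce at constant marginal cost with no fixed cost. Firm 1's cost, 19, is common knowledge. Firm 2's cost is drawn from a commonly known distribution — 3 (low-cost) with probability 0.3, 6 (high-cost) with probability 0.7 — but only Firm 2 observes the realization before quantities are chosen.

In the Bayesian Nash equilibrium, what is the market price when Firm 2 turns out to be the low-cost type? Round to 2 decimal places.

30.98

Each type of Firm 2 best-responds to q₁; Firm 1 best-responds to the expected q₂ over Firm 2's types.
Firm 2 with cost c maximizes (72 − 2(q₁+q₂) − c)·q₂, giving q₂(c) = (72 − c − 2q₁)/4.
E[c₂] = 0.3·3 + 0.7·6 = 5.1
Firm 1's FOC against E[q₂] yields q₁ = (72 − 2·19 + E[c₂])/6 = (72 − 38 + 5.1)/6 = 6.51667.
q₂(low-cost) = 13.9917, so P = 72 − 2·(6.51667 + 13.9917) = 30.9833.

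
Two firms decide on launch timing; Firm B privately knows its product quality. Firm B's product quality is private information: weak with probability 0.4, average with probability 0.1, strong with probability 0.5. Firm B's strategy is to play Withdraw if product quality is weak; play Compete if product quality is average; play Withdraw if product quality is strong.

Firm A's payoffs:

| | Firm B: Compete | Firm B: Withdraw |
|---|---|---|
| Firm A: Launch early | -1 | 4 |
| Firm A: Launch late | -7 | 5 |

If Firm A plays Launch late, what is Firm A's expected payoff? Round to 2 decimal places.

3.80

Take the expectation over Firm B's product quality, weighting each type's action by its prior probability.
E[Launch late] = 0.4·5 + 0.1·(-7) + 0.5·5 = 2 + (-0.7) + 2.5 = 3.8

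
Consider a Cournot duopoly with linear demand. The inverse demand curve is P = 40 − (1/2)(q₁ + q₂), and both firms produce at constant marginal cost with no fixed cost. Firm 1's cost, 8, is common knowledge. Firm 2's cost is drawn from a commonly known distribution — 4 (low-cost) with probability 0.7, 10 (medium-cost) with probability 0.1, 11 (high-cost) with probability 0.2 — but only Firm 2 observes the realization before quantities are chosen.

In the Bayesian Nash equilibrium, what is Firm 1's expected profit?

200

Type-c best response for Firm 2: q₂(c) = (40 − c) − q₁/2.
Firm 1 maximizes expected profit; its first-order condition is 40 − q₁ − (1/2)E[q₂] − 8 = 0.
Substituting E[q₂] and solving: E[c₂] = 6, so q₁ = (40 − 2·8 + 6)/(3/2) = 20.
E[P] = 40 − (1/2)·(q₁ + E[q₂]) = 18; Firm 1's expected profit = (E[P] − 8)·q₁ = (18 − 8)·20 = 200.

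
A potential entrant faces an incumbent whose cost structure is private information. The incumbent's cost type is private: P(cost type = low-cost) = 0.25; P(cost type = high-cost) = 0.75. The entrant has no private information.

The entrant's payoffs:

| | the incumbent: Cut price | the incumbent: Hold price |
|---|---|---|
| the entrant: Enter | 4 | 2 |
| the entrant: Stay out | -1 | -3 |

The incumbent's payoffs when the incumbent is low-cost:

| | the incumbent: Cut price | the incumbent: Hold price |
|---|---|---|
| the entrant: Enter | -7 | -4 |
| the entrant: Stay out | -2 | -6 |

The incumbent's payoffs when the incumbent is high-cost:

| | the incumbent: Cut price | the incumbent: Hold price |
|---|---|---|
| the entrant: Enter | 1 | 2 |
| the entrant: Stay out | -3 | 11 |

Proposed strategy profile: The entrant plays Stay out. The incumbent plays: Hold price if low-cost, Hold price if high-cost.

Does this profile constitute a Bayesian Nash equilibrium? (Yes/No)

The entrant plays Stay out: E[Stay out] = 0.25·(-3) + 0.75·(-3) = -3; E[Enter] = 2. Not best-responding. ✗
The incumbent (cost type low-cost), facing Stay out: Cut price gives -2, Hold price gives -6. Proposed Hold price is not best — profitable deviation exists. ✗
The incumbent (cost type high-cost), facing Stay out: Cut price gives -3, Hold price gives 11. Proposed Hold price is best. ✓

No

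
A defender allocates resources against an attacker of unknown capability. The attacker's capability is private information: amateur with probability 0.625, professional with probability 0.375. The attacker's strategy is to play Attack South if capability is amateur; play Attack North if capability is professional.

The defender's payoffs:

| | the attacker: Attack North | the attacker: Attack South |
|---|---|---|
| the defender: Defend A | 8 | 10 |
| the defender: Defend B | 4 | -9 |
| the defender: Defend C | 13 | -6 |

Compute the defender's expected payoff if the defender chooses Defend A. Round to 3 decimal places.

E[Defend A] = 0.625·10 + 0.375·8 = 6.25 + 3 = 9.25

9.250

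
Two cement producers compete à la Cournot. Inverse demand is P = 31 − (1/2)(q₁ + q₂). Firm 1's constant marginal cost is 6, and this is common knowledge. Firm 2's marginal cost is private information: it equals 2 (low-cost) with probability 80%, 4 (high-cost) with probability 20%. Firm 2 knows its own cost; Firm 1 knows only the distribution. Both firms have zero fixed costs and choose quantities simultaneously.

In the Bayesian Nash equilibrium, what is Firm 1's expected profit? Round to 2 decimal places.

101.77

Each type of Firm 2 best-responds to q₁; Firm 1 best-responds to the expected q₂ over Firm 2's types.
Firm 2 with cost c maximizes (31 − (1/2)(q₁+q₂) − c)·q₂, giving q₂(c) = (31 − c − (1/2)q₁).
E[c₂] = 0.8·2 + 0.2·4 = 2.4
Firm 1's FOC against E[q₂] yields q₁ = (31 − 2·6 + E[c₂])/(3/2) = (31 − 12 + 2.4)/(3/2) = 14.2667.
E[P] = 31 − (1/2)·(q₁ + E[q₂]) = 13.1333; Firm 1's expected profit = (E[P] − 6)·q₁ = (13.1333 − 6)·14.2667 = 101.769.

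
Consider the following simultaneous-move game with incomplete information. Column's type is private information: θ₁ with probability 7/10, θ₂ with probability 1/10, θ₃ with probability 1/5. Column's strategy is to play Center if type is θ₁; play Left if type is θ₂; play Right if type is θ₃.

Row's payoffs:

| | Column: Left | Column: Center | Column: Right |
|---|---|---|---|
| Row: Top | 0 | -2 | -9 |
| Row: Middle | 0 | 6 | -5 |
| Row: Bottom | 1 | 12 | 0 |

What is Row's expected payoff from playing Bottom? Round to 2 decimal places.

E[Bottom] = 7/10·12 + 1/10·1 + 1/5·0 = 42/5 + 1/10 + 0 = 17/2

8.50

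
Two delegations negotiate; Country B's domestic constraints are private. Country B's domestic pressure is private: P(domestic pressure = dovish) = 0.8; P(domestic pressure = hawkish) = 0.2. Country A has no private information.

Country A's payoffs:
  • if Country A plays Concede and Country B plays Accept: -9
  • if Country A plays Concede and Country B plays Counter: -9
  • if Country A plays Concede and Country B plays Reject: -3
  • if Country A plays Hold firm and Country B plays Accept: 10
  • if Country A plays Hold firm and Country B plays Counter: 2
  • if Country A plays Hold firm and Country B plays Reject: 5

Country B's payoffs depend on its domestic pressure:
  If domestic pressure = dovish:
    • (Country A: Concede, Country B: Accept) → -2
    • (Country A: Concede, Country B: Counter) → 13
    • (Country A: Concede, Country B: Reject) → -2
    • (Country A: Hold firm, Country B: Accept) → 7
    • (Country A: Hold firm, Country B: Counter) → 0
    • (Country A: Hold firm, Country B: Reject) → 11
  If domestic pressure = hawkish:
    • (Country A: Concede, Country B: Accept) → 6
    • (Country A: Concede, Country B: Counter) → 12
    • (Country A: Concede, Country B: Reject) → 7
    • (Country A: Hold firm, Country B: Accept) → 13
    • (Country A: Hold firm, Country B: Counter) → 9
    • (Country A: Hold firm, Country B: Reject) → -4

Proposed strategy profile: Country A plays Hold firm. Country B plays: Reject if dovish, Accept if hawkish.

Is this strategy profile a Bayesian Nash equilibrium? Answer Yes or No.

Yes

Country A plays Hold firm: E[Hold firm] = 0.8·(5) + 0.2·(10) = 6; E[Concede] = -4.2. Best-responding. ✓
Country B (domestic pressure dovish), facing Hold firm: Accept gives 7, Counter gives 0, Reject gives 11. Proposed Reject is best. ✓
Country B (domestic pressure hawkish), facing Hold firm: Accept gives 13, Counter gives 9, Reject gives -4. Proposed Accept is best. ✓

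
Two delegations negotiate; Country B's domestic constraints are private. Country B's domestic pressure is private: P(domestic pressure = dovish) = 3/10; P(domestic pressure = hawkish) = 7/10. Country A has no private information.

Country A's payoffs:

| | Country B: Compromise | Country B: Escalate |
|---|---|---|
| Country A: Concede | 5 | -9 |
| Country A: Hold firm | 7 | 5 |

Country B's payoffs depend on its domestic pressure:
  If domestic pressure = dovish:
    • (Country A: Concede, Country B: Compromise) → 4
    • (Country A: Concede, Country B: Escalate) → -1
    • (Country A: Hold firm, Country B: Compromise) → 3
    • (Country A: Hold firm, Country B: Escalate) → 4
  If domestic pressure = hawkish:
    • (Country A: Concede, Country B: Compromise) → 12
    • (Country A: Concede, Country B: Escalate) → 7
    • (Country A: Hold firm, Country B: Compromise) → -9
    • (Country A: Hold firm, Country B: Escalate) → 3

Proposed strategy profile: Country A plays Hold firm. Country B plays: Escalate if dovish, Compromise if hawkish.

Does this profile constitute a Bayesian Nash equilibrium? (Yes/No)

No

A profile is a BNE iff every type of every player is best-responding given beliefs about the other side.
Country A plays Hold firm: E[Hold firm] = 3/10·(5) + 7/10·(7) = 32/5; E[Concede] = 4/5. Best-responding. ✓
Country B (domestic pressure dovish), facing Hold firm: Compromise gives 3, Escalate gives 4. Proposed Escalate is best. ✓
Country B (domestic pressure hawkish), facing Hold firm: Compromise gives -9, Escalate gives 3. Proposed Compromise is not best — profitable deviation exists. ✗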